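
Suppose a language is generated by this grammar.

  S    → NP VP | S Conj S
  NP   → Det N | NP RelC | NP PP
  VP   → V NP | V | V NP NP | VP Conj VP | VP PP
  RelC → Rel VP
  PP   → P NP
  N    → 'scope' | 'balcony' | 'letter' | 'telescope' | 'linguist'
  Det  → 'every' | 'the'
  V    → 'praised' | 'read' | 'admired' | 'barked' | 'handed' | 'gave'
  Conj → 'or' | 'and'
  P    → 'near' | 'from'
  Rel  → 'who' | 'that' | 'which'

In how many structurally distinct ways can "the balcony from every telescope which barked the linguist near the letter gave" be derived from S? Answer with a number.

Two of the 7 distinct bracketings:
[S [NP [NP [NP [Det the] [N balcony]] [PP [P from] [NP [Det every] [N telescope]]]] [RelC [Rel which] [VP [V barked] [NP [NP [Det the] [N linguist]] [PP [P near] [NP [Det the] [N letter]]]]]]] [VP [V gave]]]
[S [NP [NP [NP [Det the] [N balcony]] [PP [P from] [NP [Det every] [N telescope]]]] [RelC [Rel which] [VP [VP [V barked] [NP [Det the] [N linguist]]] [PP [P near] [NP [Det the] [N letter]]]]]] [VP [V gave]]]
The difference turns on whether VP → VP PP is used at the relevant span, versus an alternative expansion of VP.

7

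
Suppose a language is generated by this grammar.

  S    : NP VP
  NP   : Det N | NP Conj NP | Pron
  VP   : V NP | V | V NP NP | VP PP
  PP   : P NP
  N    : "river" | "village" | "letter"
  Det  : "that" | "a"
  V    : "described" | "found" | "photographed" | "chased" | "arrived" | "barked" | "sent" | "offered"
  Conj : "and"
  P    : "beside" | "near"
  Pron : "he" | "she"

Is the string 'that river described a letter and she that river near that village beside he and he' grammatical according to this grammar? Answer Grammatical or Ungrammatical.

S
  NP
    Det: that
    N: river
  VP
    VP
      VP
        V: described
        NP
          NP
            Det: a
            N: letter
          Conj: and
          NP
            Pron: she
        NP
          Det: that
          N: river
      PP
        P: near
        NP
          Det: that
          N: village
    PP
      P: beside
      NP
        NP
          Pron: he
        Conj: and
        NP
          Pron: he
The bracketing above is licensed at every node by one of the given productions, with S at the root.

Grammatical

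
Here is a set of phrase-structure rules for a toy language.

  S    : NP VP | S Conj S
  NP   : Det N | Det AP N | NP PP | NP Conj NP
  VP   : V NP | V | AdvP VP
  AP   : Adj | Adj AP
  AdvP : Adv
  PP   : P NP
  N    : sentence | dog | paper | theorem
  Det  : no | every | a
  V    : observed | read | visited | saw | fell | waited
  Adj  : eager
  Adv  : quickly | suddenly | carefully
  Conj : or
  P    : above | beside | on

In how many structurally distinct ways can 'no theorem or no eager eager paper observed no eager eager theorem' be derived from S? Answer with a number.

[S [NP [NP [Det no] [N theorem]] [Conj or] [NP [Det no] [AP [Adj eager] [AP [Adj eager]]] [N paper]]] [VP [V observed] [NP [Det no] [AP [Adj eager] [AP [Adj eager]]] [N theorem]]]]
No rule offers an alternative attachment or grouping for any span, so this is the only derivation.

1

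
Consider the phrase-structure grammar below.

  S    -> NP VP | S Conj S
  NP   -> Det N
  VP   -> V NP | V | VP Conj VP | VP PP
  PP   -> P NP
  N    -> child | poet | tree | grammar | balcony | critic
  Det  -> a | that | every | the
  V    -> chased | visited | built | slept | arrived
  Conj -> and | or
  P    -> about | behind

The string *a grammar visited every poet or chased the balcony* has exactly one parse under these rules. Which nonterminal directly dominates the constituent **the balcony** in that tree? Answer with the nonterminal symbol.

S
  NP
    Det: a
    N: grammar
  VP
    VP
      V: visited
      NP
        Det: every
        N: poet
    Conj: or
    VP
      V: chased
      NP
        Det: the
        N: balcony
The span 'the balcony' is the NP node built by NP → Det N.
Its mother is the VP built by VP → V NP.

VP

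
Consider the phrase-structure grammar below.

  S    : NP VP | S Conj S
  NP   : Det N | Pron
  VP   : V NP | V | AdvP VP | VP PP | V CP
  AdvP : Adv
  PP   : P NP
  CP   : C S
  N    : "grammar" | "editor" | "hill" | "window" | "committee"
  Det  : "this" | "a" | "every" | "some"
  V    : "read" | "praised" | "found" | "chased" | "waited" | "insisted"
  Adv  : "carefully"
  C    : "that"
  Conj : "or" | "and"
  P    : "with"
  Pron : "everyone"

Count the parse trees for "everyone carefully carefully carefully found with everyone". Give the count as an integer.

Two of the 4 distinct bracketings:
[S [NP [Pron everyone]] [VP [AdvP [Adv carefully]] [VP [AdvP [Adv carefully]] [VP [AdvP [Adv carefully]] [VP [VP [V found]] [PP [P with] [NP [Pron everyone]]]]]]]]
[S [NP [Pron everyone]] [VP [AdvP [Adv carefully]] [VP [AdvP [Adv carefully]] [VP [VP [AdvP [Adv carefully]] [VP [V found]]] [PP [P with] [NP [Pron everyone]]]]]]]
The trees differ in how a recursive rule is bracketed over the same span.

4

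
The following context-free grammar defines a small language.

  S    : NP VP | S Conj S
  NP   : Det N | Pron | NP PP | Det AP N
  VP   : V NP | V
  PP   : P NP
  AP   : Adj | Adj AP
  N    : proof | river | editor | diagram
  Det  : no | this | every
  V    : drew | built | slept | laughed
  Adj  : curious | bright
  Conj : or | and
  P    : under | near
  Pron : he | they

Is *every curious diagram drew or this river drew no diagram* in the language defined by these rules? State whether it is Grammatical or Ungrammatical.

Grammatical

S
  S
    NP
      Det: every
      AP
        Adj: curious
      N: diagram
    VP
      V: drew
  Conj: or
  S
    NP
      Det: this
      N: river
    VP
      V: drew
      NP
        Det: no
        N: diagram
Each bracket corresponds to one application of a listed rule, so the string is derivable from S.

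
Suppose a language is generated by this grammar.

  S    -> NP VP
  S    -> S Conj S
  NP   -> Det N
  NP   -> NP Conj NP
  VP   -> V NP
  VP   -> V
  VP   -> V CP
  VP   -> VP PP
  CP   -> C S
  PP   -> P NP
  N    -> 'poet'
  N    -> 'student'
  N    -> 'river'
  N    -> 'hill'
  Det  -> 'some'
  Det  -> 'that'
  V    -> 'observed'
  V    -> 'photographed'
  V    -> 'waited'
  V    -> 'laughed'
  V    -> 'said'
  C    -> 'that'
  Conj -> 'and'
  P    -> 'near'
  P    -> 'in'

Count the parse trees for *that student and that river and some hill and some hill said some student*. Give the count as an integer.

Two of the 5 distinct bracketings:
[S [NP [NP [Det that] [N student]] [Conj and] [NP [NP [Det that] [N river]] [Conj and] [NP [NP [Det some] [N hill]] [Conj and] [NP [Det some] [N hill]]]]] [VP [V said] [NP [Det some] [N student]]]]
[S [NP [NP [Det that] [N student]] [Conj and] [NP [NP [NP [Det that] [N river]] [Conj and] [NP [Det some] [N hill]]] [Conj and] [NP [Det some] [N hill]]]] [VP [V said] [NP [Det some] [N student]]]]
The trees differ in how a recursive rule is bracketed over the same span.

5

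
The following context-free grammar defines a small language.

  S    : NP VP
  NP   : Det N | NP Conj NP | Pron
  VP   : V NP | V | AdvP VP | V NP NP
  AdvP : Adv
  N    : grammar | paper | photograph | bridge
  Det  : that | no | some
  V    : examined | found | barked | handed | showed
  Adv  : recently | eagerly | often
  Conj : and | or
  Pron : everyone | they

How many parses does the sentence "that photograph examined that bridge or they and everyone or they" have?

Two of the 5 distinct bracketings:
[S [NP [Det that] [N photograph]] [VP [V examined] [NP [NP [Det that] [N bridge]] [Conj or] [NP [NP [Pron they]] [Conj and] [NP [NP [Pron everyone]] [Conj or] [NP [Pron they]]]]]]]
[S [NP [Det that] [N photograph]] [VP [V examined] [NP [NP [Det that] [N bridge]] [Conj or] [NP [NP [NP [Pron they]] [Conj and] [NP [Pron everyone]]] [Conj or] [NP [Pron they]]]]]]
The trees differ in how a recursive rule is bracketed over the same span.

5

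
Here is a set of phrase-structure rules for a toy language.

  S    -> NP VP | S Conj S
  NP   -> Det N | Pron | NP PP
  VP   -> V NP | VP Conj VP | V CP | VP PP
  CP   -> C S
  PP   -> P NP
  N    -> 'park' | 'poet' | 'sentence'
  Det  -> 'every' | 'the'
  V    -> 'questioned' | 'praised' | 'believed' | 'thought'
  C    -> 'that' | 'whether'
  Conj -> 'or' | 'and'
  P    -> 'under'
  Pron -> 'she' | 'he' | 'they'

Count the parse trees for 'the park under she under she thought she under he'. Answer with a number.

Two of the 4 distinct bracketings:
[S [NP [NP [Det the] [N park]] [PP [P under] [NP [NP [Pron she]] [PP [P under] [NP [Pron she]]]]]] [VP [V thought] [NP [NP [Pron she]] [PP [P under] [NP [Pron he]]]]]]
[S [NP [NP [Det the] [N park]] [PP [P under] [NP [NP [Pron she]] [PP [P under] [NP [Pron she]]]]]] [VP [VP [V thought] [NP [Pron she]]] [PP [P under] [NP [Pron he]]]]]
The difference turns on whether VP → VP PP is used at the relevant span, versus an alternative expansion of VP.

4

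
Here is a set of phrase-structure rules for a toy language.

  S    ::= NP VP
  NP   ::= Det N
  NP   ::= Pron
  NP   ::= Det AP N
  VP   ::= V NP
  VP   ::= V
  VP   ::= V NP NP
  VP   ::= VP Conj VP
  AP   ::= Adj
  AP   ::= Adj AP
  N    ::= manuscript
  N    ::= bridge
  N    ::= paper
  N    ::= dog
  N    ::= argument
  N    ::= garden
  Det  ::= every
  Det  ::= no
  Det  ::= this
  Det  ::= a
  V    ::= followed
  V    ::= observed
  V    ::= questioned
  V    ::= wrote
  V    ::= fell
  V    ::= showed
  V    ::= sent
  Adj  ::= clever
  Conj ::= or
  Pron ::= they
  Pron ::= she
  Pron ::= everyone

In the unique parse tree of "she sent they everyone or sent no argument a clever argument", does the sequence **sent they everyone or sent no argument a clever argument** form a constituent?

Yes

[S [NP [Pron she]] [VP [VP [V sent] [NP [Pron they]] [NP [Pron everyone]]] [Conj or] [VP [V sent] [NP [Det no] [N argument]] [NP [Det a] [AP [Adj clever]] [N argument]]]]]
The words 'sent they everyone or sent no argument a clever argument' are exhaustively dominated by a single VP node (built by VP → VP Conj VP), so they form a constituent.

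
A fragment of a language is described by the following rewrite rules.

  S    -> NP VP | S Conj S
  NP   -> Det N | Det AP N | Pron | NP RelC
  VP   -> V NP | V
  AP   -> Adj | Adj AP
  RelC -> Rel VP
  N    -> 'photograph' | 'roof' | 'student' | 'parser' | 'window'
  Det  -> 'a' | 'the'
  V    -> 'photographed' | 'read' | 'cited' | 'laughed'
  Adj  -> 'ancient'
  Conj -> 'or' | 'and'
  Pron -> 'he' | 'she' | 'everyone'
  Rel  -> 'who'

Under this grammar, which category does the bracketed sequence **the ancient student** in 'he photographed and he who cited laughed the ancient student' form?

NP

[S [S [NP [Pron he]] [VP [V photographed]]] [Conj and] [S [NP [NP [Pron he]] [RelC [Rel who] [VP [V cited]]]] [VP [V laughed] [NP [Det the] [AP [Adj ancient]] [N student]]]]]
The span 'the ancient student' is the NP node built by NP → Det AP N.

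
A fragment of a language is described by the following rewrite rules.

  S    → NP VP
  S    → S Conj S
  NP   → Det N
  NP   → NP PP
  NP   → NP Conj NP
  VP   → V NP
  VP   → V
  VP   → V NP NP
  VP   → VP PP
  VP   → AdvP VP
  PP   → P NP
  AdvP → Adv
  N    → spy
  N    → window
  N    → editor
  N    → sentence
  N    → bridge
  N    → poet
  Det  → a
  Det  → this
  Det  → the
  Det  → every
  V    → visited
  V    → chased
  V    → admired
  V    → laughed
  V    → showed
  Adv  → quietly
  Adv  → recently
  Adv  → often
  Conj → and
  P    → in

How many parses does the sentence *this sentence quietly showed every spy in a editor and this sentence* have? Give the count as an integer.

Two of the 4 distinct bracketings:
[S [NP [Det this] [N sentence]] [VP [VP [AdvP [Adv quietly]] [VP [V showed] [NP [Det every] [N spy]]]] [PP [P in] [NP [NP [Det a] [N editor]] [Conj and] [NP [Det this] [N sentence]]]]]]
[S [NP [Det this] [N sentence]] [VP [AdvP [Adv quietly]] [VP [V showed] [NP [NP [Det every] [N spy]] [PP [P in] [NP [NP [Det a] [N editor]] [Conj and] [NP [Det this] [N sentence]]]]]]]]
The difference turns on whether NP → NP PP is used at the relevant span, versus an alternative expansion of NP.

4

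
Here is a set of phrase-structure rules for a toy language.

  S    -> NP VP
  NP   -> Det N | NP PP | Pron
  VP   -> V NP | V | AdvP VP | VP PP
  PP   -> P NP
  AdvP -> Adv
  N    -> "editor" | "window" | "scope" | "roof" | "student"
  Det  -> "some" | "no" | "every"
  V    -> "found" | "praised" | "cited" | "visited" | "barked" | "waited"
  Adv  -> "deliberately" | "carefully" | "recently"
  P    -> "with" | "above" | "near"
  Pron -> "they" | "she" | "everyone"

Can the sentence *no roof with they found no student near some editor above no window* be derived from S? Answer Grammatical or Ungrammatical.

[S [NP [NP [Det no] [N roof]] [PP [P with] [NP [Pron they]]]] [VP [V found] [NP [NP [Det no] [N student]] [PP [P near] [NP [NP [Det some] [N editor]] [PP [P above] [NP [Det no] [N window]]]]]]]]
Each bracket corresponds to one application of a listed rule, so the string is derivable from S.

Grammatical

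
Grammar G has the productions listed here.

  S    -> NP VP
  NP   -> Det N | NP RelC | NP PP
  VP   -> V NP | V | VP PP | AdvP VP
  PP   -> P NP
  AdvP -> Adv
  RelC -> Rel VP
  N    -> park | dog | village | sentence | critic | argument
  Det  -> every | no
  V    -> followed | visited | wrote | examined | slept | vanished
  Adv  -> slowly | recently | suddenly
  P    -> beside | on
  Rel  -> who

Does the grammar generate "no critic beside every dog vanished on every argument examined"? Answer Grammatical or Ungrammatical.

For S → NP VP, every NP-prefix leaves a non-VP remainder: after 'no critic' the remainder is not a VP; after 'no critic beside every dog' the remainder is not a VP.

Ungrammatical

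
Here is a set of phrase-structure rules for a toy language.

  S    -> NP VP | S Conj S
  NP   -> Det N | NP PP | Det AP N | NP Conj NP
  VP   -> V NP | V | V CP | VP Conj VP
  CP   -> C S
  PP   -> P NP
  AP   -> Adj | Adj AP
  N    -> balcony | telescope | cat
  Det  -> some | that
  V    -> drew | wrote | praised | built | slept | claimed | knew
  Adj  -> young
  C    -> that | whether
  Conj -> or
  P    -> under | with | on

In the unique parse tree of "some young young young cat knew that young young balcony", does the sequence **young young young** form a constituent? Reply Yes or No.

[S [NP [Det some] [AP [Adj young] [AP [Adj young] [AP [Adj young]]]] [N cat]] [VP [V knew] [NP [Det that] [AP [Adj young] [AP [Adj young]]] [N balcony]]]]
The words 'young young young' are exhaustively dominated by a single AP node (built by AP → Adj AP), so they form a constituent.

Yes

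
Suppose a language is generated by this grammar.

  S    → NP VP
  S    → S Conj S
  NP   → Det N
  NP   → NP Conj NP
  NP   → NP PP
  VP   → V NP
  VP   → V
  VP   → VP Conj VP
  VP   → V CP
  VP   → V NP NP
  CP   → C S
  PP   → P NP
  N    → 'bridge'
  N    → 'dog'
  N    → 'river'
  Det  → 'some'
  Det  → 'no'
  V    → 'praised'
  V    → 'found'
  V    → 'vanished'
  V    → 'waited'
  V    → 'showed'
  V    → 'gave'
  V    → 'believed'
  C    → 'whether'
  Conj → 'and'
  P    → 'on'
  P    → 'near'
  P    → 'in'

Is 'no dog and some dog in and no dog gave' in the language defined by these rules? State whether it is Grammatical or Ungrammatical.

A P word can never sit immediately before a Conj word in any string this grammar generates, so the substring 'in and' rules out a derivation.

Ungrammatical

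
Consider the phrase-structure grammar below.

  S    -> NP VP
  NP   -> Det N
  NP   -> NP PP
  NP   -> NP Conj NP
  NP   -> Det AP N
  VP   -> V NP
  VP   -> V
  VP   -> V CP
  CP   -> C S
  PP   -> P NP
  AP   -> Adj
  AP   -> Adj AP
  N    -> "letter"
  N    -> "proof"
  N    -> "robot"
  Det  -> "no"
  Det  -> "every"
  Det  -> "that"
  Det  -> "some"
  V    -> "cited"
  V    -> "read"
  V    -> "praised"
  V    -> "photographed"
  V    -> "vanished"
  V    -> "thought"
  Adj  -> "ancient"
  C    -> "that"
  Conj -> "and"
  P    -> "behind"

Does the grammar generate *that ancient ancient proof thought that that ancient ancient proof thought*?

S
  NP
    Det: that
    AP
      Adj: ancient
      AP
        Adj: ancient
    N: proof
  VP
    V: thought
    CP
      C: that
      S
        NP
          Det: that
          AP
            Adj: ancient
            AP
              Adj: ancient
          N: proof
        VP
          V: thought
Every word is introduced by a lexical rule and the phrasal rules combine the resulting categories into a single S.

Grammatical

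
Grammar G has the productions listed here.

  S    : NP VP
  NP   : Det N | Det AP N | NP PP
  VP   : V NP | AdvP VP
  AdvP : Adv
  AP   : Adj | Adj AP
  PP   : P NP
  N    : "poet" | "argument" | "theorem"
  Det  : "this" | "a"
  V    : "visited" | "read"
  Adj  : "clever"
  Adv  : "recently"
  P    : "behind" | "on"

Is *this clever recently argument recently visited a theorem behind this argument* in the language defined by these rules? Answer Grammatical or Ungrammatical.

Ungrammatical

An Adj word can never sit immediately before an Adv word in any string this grammar generates, so the substring 'clever recently' rules out a derivation.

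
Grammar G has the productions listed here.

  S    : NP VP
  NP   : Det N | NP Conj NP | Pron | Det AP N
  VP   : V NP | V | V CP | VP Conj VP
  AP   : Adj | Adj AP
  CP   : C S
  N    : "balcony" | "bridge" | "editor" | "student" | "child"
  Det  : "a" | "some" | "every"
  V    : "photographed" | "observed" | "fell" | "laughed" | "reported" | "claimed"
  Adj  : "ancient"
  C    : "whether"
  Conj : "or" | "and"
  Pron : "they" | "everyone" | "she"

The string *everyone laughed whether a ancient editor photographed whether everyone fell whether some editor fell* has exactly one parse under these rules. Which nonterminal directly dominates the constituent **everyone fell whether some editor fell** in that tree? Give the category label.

[S [NP [Pron everyone]] [VP [V laughed] [CP [C whether] [S [NP [Det a] [AP [Adj ancient]] [N editor]] [VP [V photographed] [CP [C whether] [S [NP [Pron everyone]] [VP [V fell] [CP [C whether] [S [NP [Det some] [N editor]] [VP [V fell]]]]]]]]]]]]
The span 'everyone fell whether some editor fell' is the S node built by S → NP VP.
Its mother is the CP built by CP → C S.

CP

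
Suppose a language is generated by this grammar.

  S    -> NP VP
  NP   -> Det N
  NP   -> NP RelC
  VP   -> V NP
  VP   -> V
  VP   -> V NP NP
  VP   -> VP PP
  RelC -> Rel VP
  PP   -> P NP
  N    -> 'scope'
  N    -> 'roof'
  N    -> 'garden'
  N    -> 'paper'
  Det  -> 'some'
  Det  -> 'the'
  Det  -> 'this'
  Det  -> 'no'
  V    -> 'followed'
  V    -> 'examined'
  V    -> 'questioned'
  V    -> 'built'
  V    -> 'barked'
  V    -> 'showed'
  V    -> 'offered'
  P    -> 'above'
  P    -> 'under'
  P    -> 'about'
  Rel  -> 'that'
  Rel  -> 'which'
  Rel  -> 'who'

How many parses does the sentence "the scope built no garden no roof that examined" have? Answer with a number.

[S [NP [Det the] [N scope]] [VP [V built] [NP [Det no] [N garden]] [NP [NP [Det no] [N roof]] [RelC [Rel that] [VP [V examined]]]]]]
No rule offers an alternative attachment or grouping for any span, so this is the only derivation.

1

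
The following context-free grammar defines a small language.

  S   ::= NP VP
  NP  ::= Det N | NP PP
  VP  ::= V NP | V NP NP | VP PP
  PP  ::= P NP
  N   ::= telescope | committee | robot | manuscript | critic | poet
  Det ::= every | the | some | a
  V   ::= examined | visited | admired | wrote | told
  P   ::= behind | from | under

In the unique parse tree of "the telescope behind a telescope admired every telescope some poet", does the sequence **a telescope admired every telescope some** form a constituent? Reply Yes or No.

[S [NP [NP [Det the] [N telescope]] [PP [P behind] [NP [Det a] [N telescope]]]] [VP [V admired] [NP [Det every] [N telescope]] [NP [Det some] [N poet]]]]
The smallest constituent containing 'a telescope admired every telescope some' is the S spanning 'the telescope behind a telescope admired every telescope some poet'; no single node in the tree dominates exactly the given words.

No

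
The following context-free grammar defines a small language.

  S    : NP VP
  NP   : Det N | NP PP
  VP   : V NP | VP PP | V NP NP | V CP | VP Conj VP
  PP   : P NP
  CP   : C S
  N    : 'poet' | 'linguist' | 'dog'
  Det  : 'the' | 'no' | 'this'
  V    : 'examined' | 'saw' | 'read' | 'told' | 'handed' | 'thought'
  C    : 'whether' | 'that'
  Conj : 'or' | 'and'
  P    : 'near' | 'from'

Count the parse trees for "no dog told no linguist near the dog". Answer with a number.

2

The two bracketings:
[S [NP [Det no] [N dog]] [VP [V told] [NP [NP [Det no] [N linguist]] [PP [P near] [NP [Det the] [N dog]]]]]]
[S [NP [Det no] [N dog]] [VP [VP [V told] [NP [Det no] [N linguist]]] [PP [P near] [NP [Det the] [N dog]]]]]
The difference turns on whether NP → NP PP is used at the relevant span, versus an alternative expansion of NP.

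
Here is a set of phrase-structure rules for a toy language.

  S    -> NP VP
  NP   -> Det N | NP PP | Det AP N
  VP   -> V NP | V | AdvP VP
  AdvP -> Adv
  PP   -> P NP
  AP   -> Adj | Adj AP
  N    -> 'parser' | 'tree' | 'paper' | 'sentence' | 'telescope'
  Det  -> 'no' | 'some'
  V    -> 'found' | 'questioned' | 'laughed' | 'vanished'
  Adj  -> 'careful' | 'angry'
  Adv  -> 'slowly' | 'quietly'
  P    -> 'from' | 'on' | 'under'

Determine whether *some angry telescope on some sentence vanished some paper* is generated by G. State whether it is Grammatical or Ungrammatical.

Grammatical

S
  NP
    NP
      Det: some
      AP
        Adj: angry
      N: telescope
    PP
      P: on
      NP
        Det: some
        N: sentence
  VP
    V: vanished
    NP
      Det: some
      N: paper
Every word is introduced by a lexical rule and the phrasal rules combine the resulting categories into a single S.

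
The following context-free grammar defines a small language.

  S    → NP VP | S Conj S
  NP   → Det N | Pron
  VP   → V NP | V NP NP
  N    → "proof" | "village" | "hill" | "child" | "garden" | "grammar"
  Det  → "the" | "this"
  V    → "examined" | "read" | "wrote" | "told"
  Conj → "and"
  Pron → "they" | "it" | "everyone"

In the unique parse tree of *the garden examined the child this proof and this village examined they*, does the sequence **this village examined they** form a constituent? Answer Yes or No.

[S [S [NP [Det the] [N garden]] [VP [V examined] [NP [Det the] [N child]] [NP [Det this] [N proof]]]] [Conj and] [S [NP [Det this] [N village]] [VP [V examined] [NP [Pron they]]]]]
The words 'this village examined they' are exhaustively dominated by a single S node (built by S → NP VP), so they form a constituent.

Yes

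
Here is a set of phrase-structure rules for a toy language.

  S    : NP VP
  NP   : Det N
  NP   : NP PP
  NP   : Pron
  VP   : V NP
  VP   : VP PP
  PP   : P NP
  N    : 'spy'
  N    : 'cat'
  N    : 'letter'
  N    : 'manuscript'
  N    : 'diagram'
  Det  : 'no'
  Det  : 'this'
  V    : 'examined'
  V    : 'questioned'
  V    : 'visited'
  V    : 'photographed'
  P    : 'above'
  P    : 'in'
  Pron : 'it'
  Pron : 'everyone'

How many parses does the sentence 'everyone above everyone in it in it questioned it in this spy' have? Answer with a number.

10

Two of the 10 distinct bracketings:
[S [NP [NP [Pron everyone]] [PP [P above] [NP [NP [Pron everyone]] [PP [P in] [NP [NP [Pron it]] [PP [P in] [NP [Pron it]]]]]]]] [VP [V questioned] [NP [NP [Pron it]] [PP [P in] [NP [Det this] [N spy]]]]]]
[S [NP [NP [Pron everyone]] [PP [P above] [NP [NP [Pron everyone]] [PP [P in] [NP [NP [Pron it]] [PP [P in] [NP [Pron it]]]]]]]] [VP [VP [V questioned] [NP [Pron it]]] [PP [P in] [NP [Det this] [N spy]]]]]
The difference turns on whether VP → VP PP is used at the relevant span, versus an alternative expansion of VP.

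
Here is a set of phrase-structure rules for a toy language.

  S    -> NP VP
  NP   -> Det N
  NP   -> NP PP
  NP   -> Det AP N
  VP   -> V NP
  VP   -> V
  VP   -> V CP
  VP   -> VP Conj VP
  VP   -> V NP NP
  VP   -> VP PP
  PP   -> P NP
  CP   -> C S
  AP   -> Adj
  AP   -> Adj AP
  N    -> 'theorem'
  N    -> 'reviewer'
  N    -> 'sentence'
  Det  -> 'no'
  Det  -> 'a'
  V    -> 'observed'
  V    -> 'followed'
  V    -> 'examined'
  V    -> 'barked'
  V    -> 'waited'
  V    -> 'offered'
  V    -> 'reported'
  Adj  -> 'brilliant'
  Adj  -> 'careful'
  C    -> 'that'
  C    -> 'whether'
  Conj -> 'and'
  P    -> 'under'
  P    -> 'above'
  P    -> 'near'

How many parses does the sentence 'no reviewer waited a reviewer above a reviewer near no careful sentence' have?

Two of the 5 distinct bracketings:
[S [NP [Det no] [N reviewer]] [VP [V waited] [NP [NP [Det a] [N reviewer]] [PP [P above] [NP [NP [Det a] [N reviewer]] [PP [P near] [NP [Det no] [AP [Adj careful]] [N sentence]]]]]]]]
[S [NP [Det no] [N reviewer]] [VP [V waited] [NP [NP [NP [Det a] [N reviewer]] [PP [P above] [NP [Det a] [N reviewer]]]] [PP [P near] [NP [Det no] [AP [Adj careful]] [N sentence]]]]]]
The trees differ in how a recursive rule is bracketed over the same span.

5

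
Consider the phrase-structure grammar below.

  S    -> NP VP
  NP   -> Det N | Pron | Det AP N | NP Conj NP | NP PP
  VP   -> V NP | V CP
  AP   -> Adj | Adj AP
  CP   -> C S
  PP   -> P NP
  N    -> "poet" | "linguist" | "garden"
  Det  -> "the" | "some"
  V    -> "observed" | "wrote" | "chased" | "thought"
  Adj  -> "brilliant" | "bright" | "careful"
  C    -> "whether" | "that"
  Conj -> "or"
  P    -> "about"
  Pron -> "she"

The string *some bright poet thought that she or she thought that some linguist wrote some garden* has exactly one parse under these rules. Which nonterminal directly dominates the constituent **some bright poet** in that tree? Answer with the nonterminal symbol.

S

S
  NP
    Det: some
    AP
      Adj: bright
    N: poet
  VP
    V: thought
    CP
      C: that
      S
        NP
          NP
            Pron: she
          Conj: or
          NP
            Pron: she
        VP
          V: thought
          CP
            C: that
            S
              NP
                Det: some
                N: linguist
              VP
                V: wrote
                NP
                  Det: some
                  N: garden
The span 'some bright poet' is the NP node built by NP → Det AP N.
Its mother is the S built by S → NP VP.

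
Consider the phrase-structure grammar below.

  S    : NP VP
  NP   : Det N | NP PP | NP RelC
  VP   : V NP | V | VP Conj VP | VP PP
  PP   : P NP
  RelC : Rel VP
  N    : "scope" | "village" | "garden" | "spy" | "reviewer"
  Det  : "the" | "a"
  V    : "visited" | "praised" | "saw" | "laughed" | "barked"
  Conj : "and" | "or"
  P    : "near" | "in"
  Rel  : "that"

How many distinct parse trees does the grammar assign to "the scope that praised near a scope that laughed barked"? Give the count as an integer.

Two of the 4 distinct bracketings:
[S [NP [NP [NP [Det the] [N scope]] [RelC [Rel that] [VP [V praised]]]] [PP [P near] [NP [NP [Det a] [N scope]] [RelC [Rel that] [VP [V laughed]]]]]] [VP [V barked]]]
[S [NP [NP [Det the] [N scope]] [RelC [Rel that] [VP [VP [V praised]] [PP [P near] [NP [NP [Det a] [N scope]] [RelC [Rel that] [VP [V laughed]]]]]]]] [VP [V barked]]]
The difference turns on whether NP → NP PP is used at the relevant span, versus an alternative expansion of NP.

4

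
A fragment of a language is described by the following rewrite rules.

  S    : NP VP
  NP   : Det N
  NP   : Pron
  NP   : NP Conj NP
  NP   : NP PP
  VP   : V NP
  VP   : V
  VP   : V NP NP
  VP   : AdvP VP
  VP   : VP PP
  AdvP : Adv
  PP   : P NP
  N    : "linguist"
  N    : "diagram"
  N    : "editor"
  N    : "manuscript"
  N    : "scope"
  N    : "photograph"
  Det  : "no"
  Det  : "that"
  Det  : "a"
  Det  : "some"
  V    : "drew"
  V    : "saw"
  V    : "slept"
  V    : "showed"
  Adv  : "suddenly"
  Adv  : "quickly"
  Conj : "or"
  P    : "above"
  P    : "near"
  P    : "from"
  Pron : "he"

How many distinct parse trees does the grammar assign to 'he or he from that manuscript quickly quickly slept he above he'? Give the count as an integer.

Two of the 8 distinct bracketings:
[S [NP [NP [Pron he]] [Conj or] [NP [NP [Pron he]] [PP [P from] [NP [Det that] [N manuscript]]]]] [VP [AdvP [Adv quickly]] [VP [AdvP [Adv quickly]] [VP [V slept] [NP [NP [Pron he]] [PP [P above] [NP [Pron he]]]]]]]]
[S [NP [NP [Pron he]] [Conj or] [NP [NP [Pron he]] [PP [P from] [NP [Det that] [N manuscript]]]]] [VP [AdvP [Adv quickly]] [VP [AdvP [Adv quickly]] [VP [VP [V slept] [NP [Pron he]]] [PP [P above] [NP [Pron he]]]]]]]
The difference turns on whether VP → VP PP is used at the relevant span, versus an alternative expansion of VP.

8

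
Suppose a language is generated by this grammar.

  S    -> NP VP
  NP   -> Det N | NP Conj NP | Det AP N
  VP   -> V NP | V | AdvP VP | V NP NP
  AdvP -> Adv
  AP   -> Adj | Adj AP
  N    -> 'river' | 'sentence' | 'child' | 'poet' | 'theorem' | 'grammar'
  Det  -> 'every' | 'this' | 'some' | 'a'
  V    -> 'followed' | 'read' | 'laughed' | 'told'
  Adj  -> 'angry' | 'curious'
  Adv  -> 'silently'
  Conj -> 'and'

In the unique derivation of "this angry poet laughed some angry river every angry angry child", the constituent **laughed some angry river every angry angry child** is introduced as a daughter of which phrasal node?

S

S
  NP
    Det: this
    AP
      Adj: angry
    N: poet
  VP
    V: laughed
    NP
      Det: some
      AP
        Adj: angry
      N: river
    NP
      Det: every
      AP
        Adj: angry
        AP
          Adj: angry
      N: child
The span 'laughed some angry river every angry angry child' is the VP node built by VP → V NP NP.
Its mother is the S built by S → NP VP.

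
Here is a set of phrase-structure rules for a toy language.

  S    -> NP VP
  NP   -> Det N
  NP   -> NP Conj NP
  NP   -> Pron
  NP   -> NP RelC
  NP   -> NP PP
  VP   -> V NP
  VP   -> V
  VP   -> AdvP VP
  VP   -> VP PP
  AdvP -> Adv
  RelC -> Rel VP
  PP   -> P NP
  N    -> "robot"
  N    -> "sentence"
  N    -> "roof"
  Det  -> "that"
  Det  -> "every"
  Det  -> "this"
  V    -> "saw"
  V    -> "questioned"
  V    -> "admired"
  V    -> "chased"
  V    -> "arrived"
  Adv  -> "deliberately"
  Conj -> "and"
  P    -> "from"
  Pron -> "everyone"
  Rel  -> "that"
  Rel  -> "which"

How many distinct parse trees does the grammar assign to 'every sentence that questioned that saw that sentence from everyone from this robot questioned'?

Two of the 9 distinct bracketings:
[S [NP [NP [NP [Det every] [N sentence]] [RelC [Rel that] [VP [V questioned]]]] [RelC [Rel that] [VP [V saw] [NP [NP [Det that] [N sentence]] [PP [P from] [NP [NP [Pron everyone]] [PP [P from] [NP [Det this] [N robot]]]]]]]]] [VP [V questioned]]]
[S [NP [NP [NP [Det every] [N sentence]] [RelC [Rel that] [VP [V questioned]]]] [RelC [Rel that] [VP [V saw] [NP [NP [NP [Det that] [N sentence]] [PP [P from] [NP [Pron everyone]]]] [PP [P from] [NP [Det this] [N robot]]]]]]] [VP [V questioned]]]
The trees differ in how a recursive rule is bracketed over the same span.

9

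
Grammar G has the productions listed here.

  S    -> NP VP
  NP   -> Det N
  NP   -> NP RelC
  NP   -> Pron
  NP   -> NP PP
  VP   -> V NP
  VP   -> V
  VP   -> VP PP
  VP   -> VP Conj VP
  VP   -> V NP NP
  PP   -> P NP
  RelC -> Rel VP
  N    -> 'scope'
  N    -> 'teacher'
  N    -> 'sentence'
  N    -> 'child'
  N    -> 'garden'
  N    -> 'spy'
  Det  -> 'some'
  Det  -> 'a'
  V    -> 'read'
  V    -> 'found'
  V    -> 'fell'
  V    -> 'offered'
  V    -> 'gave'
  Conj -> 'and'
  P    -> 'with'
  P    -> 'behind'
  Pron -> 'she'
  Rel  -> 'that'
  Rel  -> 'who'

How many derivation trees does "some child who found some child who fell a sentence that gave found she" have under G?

Two of the 7 distinct bracketings:
[S [NP [NP [Det some] [N child]] [RelC [Rel who] [VP [V found] [NP [NP [Det some] [N child]] [RelC [Rel who] [VP [V fell] [NP [NP [Det a] [N sentence]] [RelC [Rel that] [VP [V gave]]]]]]]]]] [VP [V found] [NP [Pron she]]]]
[S [NP [NP [Det some] [N child]] [RelC [Rel who] [VP [V found] [NP [NP [NP [Det some] [N child]] [RelC [Rel who] [VP [V fell] [NP [Det a] [N sentence]]]]] [RelC [Rel that] [VP [V gave]]]]]]] [VP [V found] [NP [Pron she]]]]
The trees differ in how a recursive rule is bracketed over the same span.

7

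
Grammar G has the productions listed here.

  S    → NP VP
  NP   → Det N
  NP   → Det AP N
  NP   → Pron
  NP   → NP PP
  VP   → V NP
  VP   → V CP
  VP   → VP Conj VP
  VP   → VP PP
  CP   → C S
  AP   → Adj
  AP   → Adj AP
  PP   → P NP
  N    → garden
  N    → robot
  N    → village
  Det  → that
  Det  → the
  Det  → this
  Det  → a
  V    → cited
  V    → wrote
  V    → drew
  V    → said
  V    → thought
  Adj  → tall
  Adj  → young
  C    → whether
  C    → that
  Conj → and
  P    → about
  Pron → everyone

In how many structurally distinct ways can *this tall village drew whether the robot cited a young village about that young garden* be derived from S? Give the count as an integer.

3

Two of the 3 distinct bracketings:
[S [NP [Det this] [AP [Adj tall]] [N village]] [VP [V drew] [CP [C whether] [S [NP [Det the] [N robot]] [VP [V cited] [NP [NP [Det a] [AP [Adj young]] [N village]] [PP [P about] [NP [Det that] [AP [Adj young]] [N garden]]]]]]]]]
[S [NP [Det this] [AP [Adj tall]] [N village]] [VP [V drew] [CP [C whether] [S [NP [Det the] [N robot]] [VP [VP [V cited] [NP [Det a] [AP [Adj young]] [N village]]] [PP [P about] [NP [Det that] [AP [Adj young]] [N garden]]]]]]]]
The difference turns on whether NP → NP PP is used at the relevant span, versus an alternative expansion of NP.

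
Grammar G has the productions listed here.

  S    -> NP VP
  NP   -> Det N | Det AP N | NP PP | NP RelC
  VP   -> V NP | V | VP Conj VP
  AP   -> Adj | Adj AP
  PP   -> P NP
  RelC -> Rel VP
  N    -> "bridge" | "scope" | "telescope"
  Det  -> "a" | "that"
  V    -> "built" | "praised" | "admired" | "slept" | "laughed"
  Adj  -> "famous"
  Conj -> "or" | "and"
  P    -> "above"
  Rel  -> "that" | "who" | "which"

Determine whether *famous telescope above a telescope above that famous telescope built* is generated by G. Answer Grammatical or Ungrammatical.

For S → NP VP, no prefix of the string parses as an NP.

Ungrammatical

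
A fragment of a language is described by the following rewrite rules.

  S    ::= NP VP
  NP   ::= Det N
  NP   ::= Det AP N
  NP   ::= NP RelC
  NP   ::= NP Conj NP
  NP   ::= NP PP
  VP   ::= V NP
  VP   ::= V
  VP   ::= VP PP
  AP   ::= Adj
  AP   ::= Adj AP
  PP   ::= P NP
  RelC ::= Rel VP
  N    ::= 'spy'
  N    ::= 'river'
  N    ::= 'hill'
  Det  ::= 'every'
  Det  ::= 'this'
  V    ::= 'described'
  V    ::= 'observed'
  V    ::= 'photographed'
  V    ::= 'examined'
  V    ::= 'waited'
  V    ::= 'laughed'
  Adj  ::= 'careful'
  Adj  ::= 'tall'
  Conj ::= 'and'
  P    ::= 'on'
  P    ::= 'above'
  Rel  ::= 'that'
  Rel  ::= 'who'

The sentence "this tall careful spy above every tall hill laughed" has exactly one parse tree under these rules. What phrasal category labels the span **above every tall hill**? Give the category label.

[S [NP [NP [Det this] [AP [Adj tall] [AP [Adj careful]]] [N spy]] [PP [P above] [NP [Det every] [AP [Adj tall]] [N hill]]]] [VP [V laughed]]]
The span 'above every tall hill' is the PP node built by PP → P NP.

PP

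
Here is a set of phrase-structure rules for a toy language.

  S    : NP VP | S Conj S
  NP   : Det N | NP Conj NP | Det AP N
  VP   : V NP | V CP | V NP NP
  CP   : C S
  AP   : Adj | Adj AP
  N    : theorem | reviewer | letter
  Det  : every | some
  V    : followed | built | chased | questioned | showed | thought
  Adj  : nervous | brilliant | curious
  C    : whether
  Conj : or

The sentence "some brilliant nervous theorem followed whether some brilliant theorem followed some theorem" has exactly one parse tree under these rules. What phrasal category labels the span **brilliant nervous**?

[S [NP [Det some] [AP [Adj brilliant] [AP [Adj nervous]]] [N theorem]] [VP [V followed] [CP [C whether] [S [NP [Det some] [AP [Adj brilliant]] [N theorem]] [VP [V followed] [NP [Det some] [N theorem]]]]]]]
The span 'brilliant nervous' is the AP node built by AP → Adj AP.

AP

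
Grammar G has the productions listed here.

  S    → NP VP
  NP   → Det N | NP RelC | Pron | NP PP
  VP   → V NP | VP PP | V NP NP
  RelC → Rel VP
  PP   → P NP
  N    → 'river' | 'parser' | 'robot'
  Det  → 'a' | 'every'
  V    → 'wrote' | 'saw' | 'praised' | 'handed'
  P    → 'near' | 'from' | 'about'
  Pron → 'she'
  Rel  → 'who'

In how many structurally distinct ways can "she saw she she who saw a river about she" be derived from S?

Two of the 4 distinct bracketings:
[S [NP [Pron she]] [VP [VP [V saw] [NP [Pron she]] [NP [NP [Pron she]] [RelC [Rel who] [VP [V saw] [NP [Det a] [N river]]]]]] [PP [P about] [NP [Pron she]]]]]
[S [NP [Pron she]] [VP [V saw] [NP [Pron she]] [NP [NP [Pron she]] [RelC [Rel who] [VP [V saw] [NP [NP [Det a] [N river]] [PP [P about] [NP [Pron she]]]]]]]]]
The difference turns on whether NP → NP PP is used at the relevant span, versus an alternative expansion of NP.

4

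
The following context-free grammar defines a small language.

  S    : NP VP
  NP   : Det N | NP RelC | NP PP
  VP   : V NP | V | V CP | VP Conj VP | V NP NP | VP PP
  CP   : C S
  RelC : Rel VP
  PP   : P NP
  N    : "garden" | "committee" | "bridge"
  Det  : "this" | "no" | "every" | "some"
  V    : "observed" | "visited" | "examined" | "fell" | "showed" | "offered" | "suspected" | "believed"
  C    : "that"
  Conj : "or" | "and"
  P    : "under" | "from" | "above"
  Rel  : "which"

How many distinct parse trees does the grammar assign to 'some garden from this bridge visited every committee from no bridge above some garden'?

Two of the 5 distinct bracketings:
[S [NP [NP [Det some] [N garden]] [PP [P from] [NP [Det this] [N bridge]]]] [VP [V visited] [NP [NP [Det every] [N committee]] [PP [P from] [NP [NP [Det no] [N bridge]] [PP [P above] [NP [Det some] [N garden]]]]]]]]
[S [NP [NP [Det some] [N garden]] [PP [P from] [NP [Det this] [N bridge]]]] [VP [V visited] [NP [NP [NP [Det every] [N committee]] [PP [P from] [NP [Det no] [N bridge]]]] [PP [P above] [NP [Det some] [N garden]]]]]]
The trees differ in how a recursive rule is bracketed over the same span.

5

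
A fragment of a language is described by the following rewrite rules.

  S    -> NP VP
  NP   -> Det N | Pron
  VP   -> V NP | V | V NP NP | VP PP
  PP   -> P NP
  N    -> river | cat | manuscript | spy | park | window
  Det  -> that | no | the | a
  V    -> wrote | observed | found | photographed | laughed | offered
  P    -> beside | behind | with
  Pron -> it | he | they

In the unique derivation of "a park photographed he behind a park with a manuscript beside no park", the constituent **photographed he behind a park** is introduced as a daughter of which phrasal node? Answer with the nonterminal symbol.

VP

[S [NP [Det a] [N park]] [VP [VP [VP [VP [V photographed] [NP [Pron he]]] [PP [P behind] [NP [Det a] [N park]]]] [PP [P with] [NP [Det a] [N manuscript]]]] [PP [P beside] [NP [Det no] [N park]]]]]
The span 'photographed he behind a park' is the VP node built by VP → VP PP.
Its mother is the VP built by VP → VP PP.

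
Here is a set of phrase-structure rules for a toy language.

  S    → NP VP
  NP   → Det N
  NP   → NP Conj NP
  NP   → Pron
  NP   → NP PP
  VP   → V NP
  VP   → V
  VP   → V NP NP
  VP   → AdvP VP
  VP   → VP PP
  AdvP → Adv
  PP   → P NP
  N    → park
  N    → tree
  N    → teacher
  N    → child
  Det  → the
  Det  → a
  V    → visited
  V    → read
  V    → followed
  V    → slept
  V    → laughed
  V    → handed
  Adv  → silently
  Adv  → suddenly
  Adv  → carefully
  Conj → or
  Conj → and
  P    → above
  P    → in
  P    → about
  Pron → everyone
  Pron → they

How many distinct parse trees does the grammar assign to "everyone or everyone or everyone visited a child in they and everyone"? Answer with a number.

Two of the 6 distinct bracketings:
[S [NP [NP [Pron everyone]] [Conj or] [NP [NP [Pron everyone]] [Conj or] [NP [Pron everyone]]]] [VP [V visited] [NP [NP [NP [Det a] [N child]] [PP [P in] [NP [Pron they]]]] [Conj and] [NP [Pron everyone]]]]]
[S [NP [NP [Pron everyone]] [Conj or] [NP [NP [Pron everyone]] [Conj or] [NP [Pron everyone]]]] [VP [V visited] [NP [NP [Det a] [N child]] [PP [P in] [NP [NP [Pron they]] [Conj and] [NP [Pron everyone]]]]]]]
The trees differ in how a recursive rule is bracketed over the same span.

6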